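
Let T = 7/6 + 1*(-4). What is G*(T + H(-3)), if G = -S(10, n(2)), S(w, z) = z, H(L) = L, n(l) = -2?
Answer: -35/3 ≈ -11.667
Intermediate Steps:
G = 2 (G = -1*(-2) = 2)
T = -17/6 (T = 7*(⅙) - 4 = 7/6 - 4 = -17/6 ≈ -2.8333)
G*(T + H(-3)) = 2*(-17/6 - 3) = 2*(-35/6) = -35/3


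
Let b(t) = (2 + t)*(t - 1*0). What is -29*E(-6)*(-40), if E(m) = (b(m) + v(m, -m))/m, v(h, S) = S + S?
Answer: -6960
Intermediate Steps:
v(h, S) = 2*S
b(t) = t*(2 + t) (b(t) = (2 + t)*(t + 0) = (2 + t)*t = t*(2 + t))
E(m) = (-2*m + m*(2 + m))/m (E(m) = (m*(2 + m) + 2*(-m))/m = (m*(2 + m) - 2*m)/m = (-2*m + m*(2 + m))/m)
-29*E(-6)*(-40) = -29*(-6)*(-40) = 174*(-40) = -6960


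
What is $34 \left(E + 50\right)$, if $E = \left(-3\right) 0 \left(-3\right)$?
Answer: $1700$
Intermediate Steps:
$E = 0$ ($E = 0 \left(-3\right) = 0$)
$34 \left(E + 50\right) = 34 \left(0 + 50\right) = 34 \cdot 50 = 1700$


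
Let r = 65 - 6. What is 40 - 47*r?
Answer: -2733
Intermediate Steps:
r = 59
40 - 47*r = 40 - 47*59 = 40 - 2773 = -2733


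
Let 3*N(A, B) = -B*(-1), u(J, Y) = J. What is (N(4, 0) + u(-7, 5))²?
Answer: 49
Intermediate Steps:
N(A, B) = B/3 (N(A, B) = (-B*(-1))/3 = (-(-1)*B)/3 = B/3)
(N(4, 0) + u(-7, 5))² = ((⅓)*0 - 7)² = (0 - 7)² = (-7)² = 49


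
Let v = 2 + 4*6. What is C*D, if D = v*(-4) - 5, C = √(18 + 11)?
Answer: -109*√29 ≈ -586.98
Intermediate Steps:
v = 26 (v = 2 + 24 = 26)
C = √29 ≈ 5.3852
D = -109 (D = 26*(-4) - 5 = -104 - 5 = -109)
C*D = √29*(-109) = -109*√29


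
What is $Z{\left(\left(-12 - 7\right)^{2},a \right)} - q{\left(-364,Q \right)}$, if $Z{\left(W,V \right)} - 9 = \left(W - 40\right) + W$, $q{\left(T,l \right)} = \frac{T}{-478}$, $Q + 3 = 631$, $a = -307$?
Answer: $\frac{164967}{239} \approx 690.24$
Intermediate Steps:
$Q = 628$ ($Q = -3 + 631 = 628$)
$q{\left(T,l \right)} = - \frac{T}{478}$ ($q{\left(T,l \right)} = T \left(- \frac{1}{478}\right) = - \frac{T}{478}$)
$Z{\left(W,V \right)} = -31 + 2 W$ ($Z{\left(W,V \right)} = 9 + \left(\left(W - 40\right) + W\right) = 9 + \left(\left(-40 + W\right) + W\right) = 9 + \left(-40 + 2 W\right) = -31 + 2 W$)
$Z{\left(\left(-12 - 7\right)^{2},a \right)} - q{\left(-364,Q \right)} = \left(-31 + 2 \left(-12 - 7\right)^{2}\right) - \left(- \frac{1}{478}\right) \left(-364\right) = \left(-31 + 2 \left(-19\right)^{2}\right) - \frac{182}{239} = \left(-31 + 2 \cdot 361\right) - \frac{182}{239} = \left(-31 + 722\right) - \frac{182}{239} = 691 - \frac{182}{239} = \frac{164967}{239}$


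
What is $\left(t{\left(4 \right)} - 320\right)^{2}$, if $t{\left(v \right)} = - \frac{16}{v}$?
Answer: $104976$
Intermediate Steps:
$\left(t{\left(4 \right)} - 320\right)^{2} = \left(- \frac{16}{4} - 320\right)^{2} = \left(\left(-16\right) \frac{1}{4} - 320\right)^{2} = \left(-4 - 320\right)^{2} = \left(-324\right)^{2} = 104976$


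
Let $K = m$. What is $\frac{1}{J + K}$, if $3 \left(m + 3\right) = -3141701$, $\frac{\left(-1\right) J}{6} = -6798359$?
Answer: $\frac{3}{119228752} \approx 2.5162 \cdot 10^{-8}$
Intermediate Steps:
$J = 40790154$ ($J = \left(-6\right) \left(-6798359\right) = 40790154$)
$m = - \frac{3141710}{3}$ ($m = -3 + \frac{1}{3} \left(-3141701\right) = -3 - \frac{3141701}{3} = - \frac{3141710}{3} \approx -1.0472 \cdot 10^{6}$)
$K = - \frac{3141710}{3} \approx -1.0472 \cdot 10^{6}$
$\frac{1}{J + K} = \frac{1}{40790154 - \frac{3141710}{3}} = \frac{1}{\frac{119228752}{3}} = \frac{3}{119228752}$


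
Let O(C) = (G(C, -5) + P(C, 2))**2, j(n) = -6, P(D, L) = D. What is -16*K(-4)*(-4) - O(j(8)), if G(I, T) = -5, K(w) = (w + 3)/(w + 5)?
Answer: -185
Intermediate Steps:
K(w) = (3 + w)/(5 + w)
O(C) = (-5 + C)**2
-16*K(-4)*(-4) - O(j(8)) = -16*((3 - 4)/(5 - 4))*(-4) - (-5 - 6)**2 = -16*(-1/1)*(-4) - 1*(-11)**2 = -16*(1*(-1))*(-4) - 1*121 = -16*(-1)*(-4) - 121 = -(-16)*(-4) - 121 = -1*64 - 121 = -64 - 121 = -185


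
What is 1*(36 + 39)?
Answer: 75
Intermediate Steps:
1*(36 + 39) = 1*75 = 75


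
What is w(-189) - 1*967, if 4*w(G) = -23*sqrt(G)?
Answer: -967 - 69*I*sqrt(21)/4 ≈ -967.0 - 79.049*I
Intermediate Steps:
w(G) = -23*sqrt(G)/4 (w(G) = (-23*sqrt(G))/4 = -23*sqrt(G)/4)
w(-189) - 1*967 = -69*I*sqrt(21)/4 - 1*967 = -69*I*sqrt(21)/4 - 967 = -967 - 69*I*sqrt(21)/4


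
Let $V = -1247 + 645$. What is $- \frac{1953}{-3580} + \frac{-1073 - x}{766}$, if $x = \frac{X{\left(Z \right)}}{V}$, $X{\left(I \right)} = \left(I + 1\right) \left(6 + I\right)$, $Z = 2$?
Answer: $- \frac{352952491}{412713140} \approx -0.8552$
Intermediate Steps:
$V = -602$
$X{\left(I \right)} = \left(1 + I\right) \left(6 + I\right)$
$x = - \frac{12}{301}$ ($x = \frac{6 + 2^{2} + 7 \cdot 2}{-602} = \left(6 + 4 + 14\right) \left(- \frac{1}{602}\right) = 24 \left(- \frac{1}{602}\right) = - \frac{12}{301} \approx -0.039867$)
$- \frac{1953}{-3580} + \frac{-1073 - x}{766} = - \frac{1953}{-3580} + \frac{-1073 - - \frac{12}{301}}{766} = \left(-1953\right) \left(- \frac{1}{3580}\right) + \left(-1073 + \frac{12}{301}\right) \frac{1}{766} = \frac{1953}{3580} - \frac{322961}{230566} = - \frac{352952491}{412713140}$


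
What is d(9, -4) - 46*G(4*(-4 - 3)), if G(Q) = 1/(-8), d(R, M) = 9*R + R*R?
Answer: 671/4 ≈ 167.75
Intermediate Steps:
d(R, M) = R² + 9*R (d(R, M) = 9*R + R² = R² + 9*R)
G(Q) = -⅛
d(9, -4) - 46*G(4*(-4 - 3)) = 9*(9 + 9) - 46*(-⅛) = 9*18 + 23/4 = 162 + 23/4 = 671/4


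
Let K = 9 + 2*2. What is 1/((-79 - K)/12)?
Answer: -3/23 ≈ -0.13043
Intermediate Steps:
K = 13 (K = 9 + 4 = 13)
1/((-79 - K)/12) = 1/((-79 - 1*13)/12) = 1/((-79 - 13)/12) = 1/((1/12)*(-92)) = 1/(-23/3) = -3/23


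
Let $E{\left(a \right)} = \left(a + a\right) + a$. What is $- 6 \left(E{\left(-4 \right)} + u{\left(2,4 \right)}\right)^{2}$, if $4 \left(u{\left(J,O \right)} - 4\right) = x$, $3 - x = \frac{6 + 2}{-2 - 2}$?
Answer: $- \frac{2187}{8} \approx -273.38$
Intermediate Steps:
$x = 5$ ($x = 3 - \frac{6 + 2}{-2 - 2} = 3 - \frac{8}{-4} = 3 - 8 \left(- \frac{1}{4}\right) = 3 - -2 = 3 + 2 = 5$)
$u{\left(J,O \right)} = \frac{21}{4}$ ($u{\left(J,O \right)} = 4 + \frac{1}{4} \cdot 5 = 4 + \frac{5}{4} = \frac{21}{4}$)
$E{\left(a \right)} = 3 a$ ($E{\left(a \right)} = 2 a + a = 3 a$)
$- 6 \left(E{\left(-4 \right)} + u{\left(2,4 \right)}\right)^{2} = - 6 \left(3 \left(-4\right) + \frac{21}{4}\right)^{2} = - 6 \left(-12 + \frac{21}{4}\right)^{2} = - 6 \left(- \frac{27}{4}\right)^{2} = \left(-6\right) \frac{729}{16} = - \frac{2187}{8}$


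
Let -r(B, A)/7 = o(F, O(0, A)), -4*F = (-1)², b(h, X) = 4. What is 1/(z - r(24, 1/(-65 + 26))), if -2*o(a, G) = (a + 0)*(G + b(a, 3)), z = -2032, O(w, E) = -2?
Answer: -4/8121 ≈ -0.00049255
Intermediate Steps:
F = -¼ (F = -¼*(-1)² = -¼*1 = -¼ ≈ -0.25000)
o(a, G) = -a*(4 + G)/2 (o(a, G) = -(a + 0)*(G + 4)/2 = -a*(4 + G)/2)
r(B, A) = -7/4 (r(B, A) = -(-7)*(-1)*(4 - 2)/(2*4) = -(-7)*(-1)*2/(2*4) = -7*¼ = -7/4)
1/(z - r(24, 1/(-65 + 26))) = 1/(-2032 - 1*(-7/4)) = 1/(-2032 + 7/4) = 1/(-8121/4) = -4/8121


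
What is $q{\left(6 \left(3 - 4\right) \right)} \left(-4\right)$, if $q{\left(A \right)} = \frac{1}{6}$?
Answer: $- \frac{2}{3} \approx -0.66667$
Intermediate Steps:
$q{\left(A \right)} = \frac{1}{6}$
$q{\left(6 \left(3 - 4\right) \right)} \left(-4\right) = \frac{1}{6} \left(-4\right) = - \frac{2}{3}$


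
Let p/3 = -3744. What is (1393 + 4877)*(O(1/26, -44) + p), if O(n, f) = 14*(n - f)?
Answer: -865266270/13 ≈ -6.6559e+7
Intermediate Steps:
p = -11232 (p = 3*(-3744) = -11232)
O(n, f) = -14*f + 14*n
(1393 + 4877)*(O(1/26, -44) + p) = (1393 + 4877)*((-14*(-44) + 14/26) - 11232) = 6270*((616 + 14*(1/26)) - 11232) = 6270*((616 + 7/13) - 11232) = 6270*(8015/13 - 11232) = 6270*(-138001/13) = -865266270/13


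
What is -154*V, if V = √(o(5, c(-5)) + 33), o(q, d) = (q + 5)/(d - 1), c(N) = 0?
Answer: -154*√23 ≈ -738.56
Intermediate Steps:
o(q, d) = (5 + q)/(-1 + d)
V = √23 (V = √((5 + 5)/(-1 + 0) + 33) = √(10/(-1) + 33) = √(-1*10 + 33) = √(-10 + 33) = √23 ≈ 4.7958)
-154*V = -154*√23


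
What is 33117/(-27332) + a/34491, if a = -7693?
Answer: -1352503523/942708012 ≈ -1.4347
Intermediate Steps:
33117/(-27332) + a/34491 = 33117/(-27332) - 7693/34491 = 33117*(-1/27332) - 7693*1/34491 = -33117/27332 - 7693/34491 = -1352503523/942708012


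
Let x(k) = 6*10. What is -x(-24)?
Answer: -60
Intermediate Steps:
x(k) = 60
-x(-24) = -1*60 = -60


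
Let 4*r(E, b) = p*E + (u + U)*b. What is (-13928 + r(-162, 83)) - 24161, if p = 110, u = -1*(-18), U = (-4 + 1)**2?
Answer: -167935/4 ≈ -41984.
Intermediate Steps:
U = 9 (U = (-3)**2 = 9)
u = 18
r(E, b) = 27*b/4 + 55*E/2 (r(E, b) = (110*E + (18 + 9)*b)/4 = (110*E + 27*b)/4 = (27*b + 110*E)/4 = 27*b/4 + 55*E/2)
(-13928 + r(-162, 83)) - 24161 = (-13928 + ((27/4)*83 + (55/2)*(-162))) - 24161 = (-13928 + (2241/4 - 4455)) - 24161 = (-13928 - 15579/4) - 24161 = -71291/4 - 24161 = -167935/4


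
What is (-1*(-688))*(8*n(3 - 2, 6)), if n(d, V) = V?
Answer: 33024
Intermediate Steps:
(-1*(-688))*(8*n(3 - 2, 6)) = (-1*(-688))*(8*6) = 688*48 = 33024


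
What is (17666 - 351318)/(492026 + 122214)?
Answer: -7583/13960 ≈ -0.54319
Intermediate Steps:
(17666 - 351318)/(492026 + 122214) = -333652/614240 = -333652*1/614240 = -7583/13960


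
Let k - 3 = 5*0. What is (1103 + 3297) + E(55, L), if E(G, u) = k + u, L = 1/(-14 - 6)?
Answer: 88059/20 ≈ 4403.0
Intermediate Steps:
k = 3 (k = 3 + 5*0 = 3 + 0 = 3)
L = -1/20 (L = 1/(-20) = -1/20 ≈ -0.050000)
E(G, u) = 3 + u
(1103 + 3297) + E(55, L) = (1103 + 3297) + (3 - 1/20) = 4400 + 59/20 = 88059/20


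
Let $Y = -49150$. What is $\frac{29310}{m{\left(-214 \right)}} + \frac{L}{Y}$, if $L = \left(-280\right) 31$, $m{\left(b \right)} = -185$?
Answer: $- \frac{28779614}{181855} \approx -158.26$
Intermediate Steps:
$L = -8680$
$\frac{29310}{m{\left(-214 \right)}} + \frac{L}{Y} = \frac{29310}{-185} - \frac{8680}{-49150} = 29310 \left(- \frac{1}{185}\right) - - \frac{868}{4915} = - \frac{5862}{37} + \frac{868}{4915} = - \frac{28779614}{181855}$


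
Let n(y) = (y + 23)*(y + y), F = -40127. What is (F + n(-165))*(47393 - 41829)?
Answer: 37462412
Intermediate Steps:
n(y) = 2*y*(23 + y) (n(y) = (23 + y)*(2*y) = 2*y*(23 + y))
(F + n(-165))*(47393 - 41829) = (-40127 + 2*(-165)*(23 - 165))*(47393 - 41829) = (-40127 + 2*(-165)*(-142))*5564 = (-40127 + 46860)*5564 = 6733*5564 = 37462412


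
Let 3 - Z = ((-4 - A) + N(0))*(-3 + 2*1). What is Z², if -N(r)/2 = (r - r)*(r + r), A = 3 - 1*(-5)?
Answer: 81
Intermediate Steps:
A = 8 (A = 3 + 5 = 8)
N(r) = 0 (N(r) = -2*(r - r)*(r + r) = -0*2*r = -2*0 = 0)
Z = -9 (Z = 3 - ((-4 - 1*8) + 0)*(-3 + 2*1) = 3 - ((-4 - 8) + 0)*(-3 + 2) = 3 - (-12 + 0)*(-1) = 3 - (-12)*(-1) = 3 - 1*12 = 3 - 12 = -9)
Z² = (-9)² = 81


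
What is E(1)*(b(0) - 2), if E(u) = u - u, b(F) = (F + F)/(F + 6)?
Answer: 0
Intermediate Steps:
b(F) = 2*F/(6 + F) (b(F) = (2*F)/(6 + F) = 2*F/(6 + F))
E(u) = 0
E(1)*(b(0) - 2) = 0*(2*0/(6 + 0) - 2) = 0*(2*0/6 - 2) = 0*(2*0*(⅙) - 2) = 0*(0 - 2) = 0*(-2) = 0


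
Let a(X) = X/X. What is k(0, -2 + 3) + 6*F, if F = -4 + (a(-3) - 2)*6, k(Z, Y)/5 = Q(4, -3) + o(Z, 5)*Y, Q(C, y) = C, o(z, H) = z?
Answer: -40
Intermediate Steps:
a(X) = 1
k(Z, Y) = 20 + 5*Y*Z (k(Z, Y) = 5*(4 + Z*Y) = 5*(4 + Y*Z) = 20 + 5*Y*Z)
F = -10 (F = -4 + (1 - 2)*6 = -4 - 1*6 = -4 - 6 = -10)
k(0, -2 + 3) + 6*F = (20 + 5*(-2 + 3)*0) + 6*(-10) = (20 + 5*1*0) - 60 = (20 + 0) - 60 = 20 - 60 = -40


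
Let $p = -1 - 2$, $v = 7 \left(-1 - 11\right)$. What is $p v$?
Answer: $252$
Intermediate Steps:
$v = -84$ ($v = 7 \left(-12\right) = -84$)
$p = -3$
$p v = \left(-3\right) \left(-84\right) = 252$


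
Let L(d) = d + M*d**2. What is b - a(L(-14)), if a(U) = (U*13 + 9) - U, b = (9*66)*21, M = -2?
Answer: 17337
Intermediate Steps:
b = 12474 (b = 594*21 = 12474)
L(d) = d - 2*d**2
a(U) = 9 + 12*U (a(U) = (13*U + 9) - U = (9 + 13*U) - U = 9 + 12*U)
b - a(L(-14)) = 12474 - (9 + 12*(-14*(1 - 2*(-14)))) = 12474 - (9 + 12*(-14*(1 + 28))) = 12474 - (9 + 12*(-14*29)) = 12474 - (9 + 12*(-406)) = 12474 - (9 - 4872) = 12474 - 1*(-4863) = 12474 + 4863 = 17337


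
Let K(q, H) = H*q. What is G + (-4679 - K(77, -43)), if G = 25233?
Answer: 23865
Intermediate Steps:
G + (-4679 - K(77, -43)) = 25233 + (-4679 - (-43)*77) = 25233 + (-4679 - 1*(-3311)) = 25233 + (-4679 + 3311) = 25233 - 1368 = 23865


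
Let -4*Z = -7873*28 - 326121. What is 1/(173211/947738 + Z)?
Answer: 1895476/259000556407 ≈ 7.3184e-6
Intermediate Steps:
Z = 546565/4 (Z = -(-7873*28 - 326121)/4 = -(-220444 - 326121)/4 = -¼*(-546565) = 546565/4 ≈ 1.3664e+5)
1/(173211/947738 + Z) = 1/(173211/947738 + 546565/4) = 1/(259000556407/1895476) = 1895476/259000556407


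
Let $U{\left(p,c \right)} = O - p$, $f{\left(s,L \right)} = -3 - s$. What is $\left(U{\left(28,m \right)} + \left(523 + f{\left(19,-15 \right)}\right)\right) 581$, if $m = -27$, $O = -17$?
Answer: $264936$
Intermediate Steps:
$U{\left(p,c \right)} = -17 - p$
$\left(U{\left(28,m \right)} + \left(523 + f{\left(19,-15 \right)}\right)\right) 581 = \left(\left(-17 - 28\right) + \left(523 - 22\right)\right) 581 = \left(-45 + \left(523 - 22\right)\right) 581 = \left(-45 + 501\right) 581 = 456 \cdot 581 = 264936$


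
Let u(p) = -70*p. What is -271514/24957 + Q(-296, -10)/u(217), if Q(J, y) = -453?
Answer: -4112992139/379096830 ≈ -10.849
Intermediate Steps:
-271514/24957 + Q(-296, -10)/u(217) = -271514/24957 - 453/((-70*217)) = -271514*1/24957 - 453/(-15190) = -271514/24957 - 453*(-1/15190) = -271514/24957 + 453/15190 = -4112992139/379096830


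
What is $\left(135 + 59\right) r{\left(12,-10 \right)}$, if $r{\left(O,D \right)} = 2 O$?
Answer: $4656$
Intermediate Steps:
$\left(135 + 59\right) r{\left(12,-10 \right)} = \left(135 + 59\right) 2 \cdot 12 = 194 \cdot 24 = 4656$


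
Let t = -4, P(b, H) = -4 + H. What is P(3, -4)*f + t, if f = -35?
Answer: 276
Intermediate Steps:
P(3, -4)*f + t = (-4 - 4)*(-35) - 4 = -8*(-35) - 4 = 280 - 4 = 276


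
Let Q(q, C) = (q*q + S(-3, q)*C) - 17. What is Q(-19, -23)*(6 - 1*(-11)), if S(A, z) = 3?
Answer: 4675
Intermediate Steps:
Q(q, C) = -17 + q**2 + 3*C (Q(q, C) = (q*q + 3*C) - 17 = (q**2 + 3*C) - 17 = -17 + q**2 + 3*C)
Q(-19, -23)*(6 - 1*(-11)) = (-17 + (-19)**2 + 3*(-23))*(6 - 1*(-11)) = (-17 + 361 - 69)*(6 + 11) = 275*17 = 4675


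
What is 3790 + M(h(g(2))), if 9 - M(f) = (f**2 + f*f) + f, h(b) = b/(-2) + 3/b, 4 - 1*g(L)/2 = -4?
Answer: 471647/128 ≈ 3684.7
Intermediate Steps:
g(L) = 16 (g(L) = 8 - 2*(-4) = 8 + 8 = 16)
h(b) = 3/b - b/2 (h(b) = b*(-1/2) + 3/b = -b/2 + 3/b = 3/b - b/2)
M(f) = 9 - f - 2*f**2 (M(f) = 9 - ((f**2 + f*f) + f) = 9 - ((f**2 + f**2) + f) = 9 - (2*f**2 + f) = 9 - (f + 2*f**2) = 9 + (-f - 2*f**2) = 9 - f - 2*f**2)
3790 + M(h(g(2))) = 3790 + (9 - (3/16 - 1/2*16) - 2*(3/16 - 1/2*16)**2) = 3790 + (9 - (3*(1/16) - 8) - 2*(3*(1/16) - 8)**2) = 3790 + (9 - (3/16 - 8) - 2*(3/16 - 8)**2) = 3790 + (9 - 1*(-125/16) - 2*(-125/16)**2) = 3790 + (9 + 125/16 - 2*15625/256) = 3790 + (9 + 125/16 - 15625/128) = 3790 - 13473/128 = 471647/128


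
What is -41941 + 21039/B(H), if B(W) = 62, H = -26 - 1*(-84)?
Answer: -2579303/62 ≈ -41602.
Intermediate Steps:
H = 58 (H = -26 + 84 = 58)
-41941 + 21039/B(H) = -41941 + 21039/62 = -2579303/62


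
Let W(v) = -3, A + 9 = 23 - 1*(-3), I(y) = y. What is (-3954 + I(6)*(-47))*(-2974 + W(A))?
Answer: 12610572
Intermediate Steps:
A = 17 (A = -9 + (23 - 1*(-3)) = -9 + (23 + 3) = -9 + 26 = 17)
(-3954 + I(6)*(-47))*(-2974 + W(A)) = (-3954 + 6*(-47))*(-2974 - 3) = (-3954 - 282)*(-2977) = -4236*(-2977) = 12610572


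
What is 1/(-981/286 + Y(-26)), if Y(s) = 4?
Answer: 286/163 ≈ 1.7546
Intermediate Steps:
1/(-981/286 + Y(-26)) = 1/(-981/286 + 4) = 1/(163/286) = 286/163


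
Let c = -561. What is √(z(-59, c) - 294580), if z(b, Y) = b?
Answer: I*√294639 ≈ 542.81*I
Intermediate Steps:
√(z(-59, c) - 294580) = √(-59 - 294580) = √(-294639) = I*√294639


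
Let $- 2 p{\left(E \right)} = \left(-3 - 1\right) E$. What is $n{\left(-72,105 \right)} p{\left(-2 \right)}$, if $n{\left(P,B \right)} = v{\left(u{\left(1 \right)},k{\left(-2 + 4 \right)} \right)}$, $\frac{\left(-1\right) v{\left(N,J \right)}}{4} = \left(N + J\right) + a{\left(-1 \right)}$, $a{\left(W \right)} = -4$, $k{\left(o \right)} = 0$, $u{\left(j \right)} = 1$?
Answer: $-48$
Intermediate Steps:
$v{\left(N,J \right)} = 16 - 4 J - 4 N$ ($v{\left(N,J \right)} = - 4 \left(\left(N + J\right) - 4\right) = - 4 \left(\left(J + N\right) - 4\right) = - 4 \left(-4 + J + N\right) = 16 - 4 J - 4 N$)
$n{\left(P,B \right)} = 12$ ($n{\left(P,B \right)} = 16 - 0 - 4 = 16 + 0 - 4 = 12$)
$p{\left(E \right)} = 2 E$ ($p{\left(E \right)} = - \frac{\left(-3 - 1\right) E}{2} = - \frac{\left(-4\right) E}{2} = 2 E$)
$n{\left(-72,105 \right)} p{\left(-2 \right)} = 12 \cdot 2 \left(-2\right) = 12 \left(-4\right) = -48$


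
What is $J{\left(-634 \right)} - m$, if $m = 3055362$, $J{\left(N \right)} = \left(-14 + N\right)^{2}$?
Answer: $-2635458$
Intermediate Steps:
$J{\left(-634 \right)} - m = \left(-14 - 634\right)^{2} - 3055362 = \left(-648\right)^{2} - 3055362 = 419904 - 3055362 = -2635458$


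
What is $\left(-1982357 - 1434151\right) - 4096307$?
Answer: $-7512815$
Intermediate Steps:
$\left(-1982357 - 1434151\right) - 4096307 = -3416508 - 4096307 = -7512815$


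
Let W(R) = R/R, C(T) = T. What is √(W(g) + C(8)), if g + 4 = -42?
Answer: 3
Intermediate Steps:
g = -46 (g = -4 - 42 = -46)
W(R) = 1
√(W(g) + C(8)) = √(1 + 8) = √9 = 3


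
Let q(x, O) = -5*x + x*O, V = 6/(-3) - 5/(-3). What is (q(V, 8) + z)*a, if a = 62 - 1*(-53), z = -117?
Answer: -13570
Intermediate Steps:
V = -⅓ (V = 6*(-⅓) - 5*(-⅓) = -2 + 5/3 = -⅓ ≈ -0.33333)
q(x, O) = -5*x + O*x
a = 115 (a = 62 + 53 = 115)
(q(V, 8) + z)*a = (-(-5 + 8)/3 - 117)*115 = (-⅓*3 - 117)*115 = (-1 - 117)*115 = -118*115 = -13570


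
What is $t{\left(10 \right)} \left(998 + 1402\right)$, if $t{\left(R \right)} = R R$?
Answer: $240000$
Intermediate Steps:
$t{\left(R \right)} = R^{2}$
$t{\left(10 \right)} \left(998 + 1402\right) = 10^{2} \left(998 + 1402\right) = 100 \cdot 2400 = 240000$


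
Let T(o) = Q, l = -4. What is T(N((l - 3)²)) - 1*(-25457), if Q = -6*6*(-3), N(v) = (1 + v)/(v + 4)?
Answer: 25565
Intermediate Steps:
N(v) = (1 + v)/(4 + v)
Q = 108 (Q = -36*(-3) = 108)
T(o) = 108
T(N((l - 3)²)) - 1*(-25457) = 108 - 1*(-25457) = 108 + 25457 = 25565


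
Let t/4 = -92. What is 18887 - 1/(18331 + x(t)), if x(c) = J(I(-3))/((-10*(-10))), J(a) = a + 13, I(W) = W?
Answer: 3462194847/183311 ≈ 18887.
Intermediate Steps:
t = -368 (t = 4*(-92) = -368)
J(a) = 13 + a
x(c) = ⅒ (x(c) = (13 - 3)/((-10*(-10))) = 10/100 = 10*(1/100) = ⅒)
18887 - 1/(18331 + x(t)) = 18887 - 1/(18331 + ⅒) = 18887 - 1/183311/10 = 18887 - 1*10/183311 = 18887 - 10/183311 = 3462194847/183311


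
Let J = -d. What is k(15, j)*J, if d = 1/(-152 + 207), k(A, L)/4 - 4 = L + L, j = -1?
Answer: -8/55 ≈ -0.14545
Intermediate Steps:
k(A, L) = 16 + 8*L (k(A, L) = 16 + 4*(L + L) = 16 + 4*(2*L) = 16 + 8*L)
d = 1/55 ≈ 0.018182
J = -1/55 (J = -1*1/55 = -1/55 ≈ -0.018182)
k(15, j)*J = (16 + 8*(-1))*(-1/55) = (16 - 8)*(-1/55) = 8*(-1/55) = -8/55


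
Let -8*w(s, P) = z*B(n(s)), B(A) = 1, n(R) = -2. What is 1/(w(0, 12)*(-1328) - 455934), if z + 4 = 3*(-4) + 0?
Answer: -1/458590 ≈ -2.1806e-6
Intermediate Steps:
z = -16 (z = -4 + (3*(-4) + 0) = -4 + (-12 + 0) = -4 - 12 = -16)
w(s, P) = 2 (w(s, P) = -(-2) = -⅛*(-16) = 2)
1/(w(0, 12)*(-1328) - 455934) = 1/(2*(-1328) - 455934) = 1/(-2656 - 455934) = 1/(-458590) = -1/458590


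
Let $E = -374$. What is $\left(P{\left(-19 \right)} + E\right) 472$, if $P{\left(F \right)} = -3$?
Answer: $-177944$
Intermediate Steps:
$\left(P{\left(-19 \right)} + E\right) 472 = \left(-3 - 374\right) 472 = \left(-377\right) 472 = -177944$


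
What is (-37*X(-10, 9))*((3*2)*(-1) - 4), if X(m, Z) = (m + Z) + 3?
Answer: 740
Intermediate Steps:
X(m, Z) = 3 + Z + m (X(m, Z) = (Z + m) + 3 = 3 + Z + m)
(-37*X(-10, 9))*((3*2)*(-1) - 4) = (-37*(3 + 9 - 10))*((3*2)*(-1) - 4) = (-37*2)*(6*(-1) - 4) = -74*(-6 - 4) = -74*(-10) = 740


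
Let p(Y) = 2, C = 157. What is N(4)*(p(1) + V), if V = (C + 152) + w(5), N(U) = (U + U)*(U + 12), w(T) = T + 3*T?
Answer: 42368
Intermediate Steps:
w(T) = 4*T
N(U) = 2*U*(12 + U) (N(U) = (2*U)*(12 + U) = 2*U*(12 + U))
V = 329 (V = (157 + 152) + 4*5 = 309 + 20 = 329)
N(4)*(p(1) + V) = (2*4*(12 + 4))*(2 + 329) = (2*4*16)*331 = 128*331 = 42368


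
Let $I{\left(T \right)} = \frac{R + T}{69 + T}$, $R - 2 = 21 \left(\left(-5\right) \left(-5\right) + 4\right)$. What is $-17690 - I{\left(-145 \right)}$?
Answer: $- \frac{671987}{38} \approx -17684.0$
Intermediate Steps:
$R = 611$ ($R = 2 + 21 \left(\left(-5\right) \left(-5\right) + 4\right) = 2 + 21 \left(25 + 4\right) = 2 + 21 \cdot 29 = 2 + 609 = 611$)
$I{\left(T \right)} = \frac{611 + T}{69 + T}$
$-17690 - I{\left(-145 \right)} = -17690 - \frac{611 - 145}{69 - 145} = -17690 - \frac{1}{-76} \cdot 466 = -17690 - \left(- \frac{1}{76}\right) 466 = -17690 - - \frac{233}{38} = -17690 + \frac{233}{38} = - \frac{671987}{38}$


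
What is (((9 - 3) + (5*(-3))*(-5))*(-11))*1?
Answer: -891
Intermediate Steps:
(((9 - 3) + (5*(-3))*(-5))*(-11))*1 = ((6 - 15*(-5))*(-11))*1 = ((6 + 75)*(-11))*1 = (81*(-11))*1 = -891*1 = -891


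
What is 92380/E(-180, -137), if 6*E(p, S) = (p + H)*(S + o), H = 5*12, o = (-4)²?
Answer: 4619/121 ≈ 38.174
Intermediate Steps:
o = 16
H = 60
E(p, S) = (16 + S)*(60 + p)/6 (E(p, S) = ((p + 60)*(S + 16))/6 = ((60 + p)*(16 + S))/6 = ((16 + S)*(60 + p))/6 = (16 + S)*(60 + p)/6)
92380/E(-180, -137) = 92380/(160 + 10*(-137) + (8/3)*(-180) + (⅙)*(-137)*(-180)) = 92380/(160 - 1370 - 480 + 4110) = 92380/2420 = 92380*(1/2420) = 4619/121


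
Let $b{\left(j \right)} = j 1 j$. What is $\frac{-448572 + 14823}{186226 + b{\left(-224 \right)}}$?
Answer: $- \frac{433749}{236402} \approx -1.8348$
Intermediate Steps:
$b{\left(j \right)} = j^{2}$ ($b{\left(j \right)} = j j = j^{2}$)
$\frac{-448572 + 14823}{186226 + b{\left(-224 \right)}} = \frac{-448572 + 14823}{186226 + \left(-224\right)^{2}} = - \frac{433749}{186226 + 50176} = - \frac{433749}{236402}$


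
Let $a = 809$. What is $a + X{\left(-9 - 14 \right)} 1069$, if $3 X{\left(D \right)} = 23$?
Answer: $\frac{27014}{3} \approx 9004.7$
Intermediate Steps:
$X{\left(D \right)} = \frac{23}{3}$ ($X{\left(D \right)} = \frac{1}{3} \cdot 23 = \frac{23}{3}$)
$a + X{\left(-9 - 14 \right)} 1069 = 809 + \frac{23}{3} \cdot 1069 = 809 + \frac{24587}{3} = \frac{27014}{3}$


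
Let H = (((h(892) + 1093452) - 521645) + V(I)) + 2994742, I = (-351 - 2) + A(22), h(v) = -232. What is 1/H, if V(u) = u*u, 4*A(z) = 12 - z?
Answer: 4/14770789 ≈ 2.7080e-7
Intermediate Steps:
A(z) = 3 - z/4 (A(z) = (12 - z)/4 = 3 - z/4)
I = -711/2 (I = (-351 - 2) + (3 - ¼*22) = -353 + (3 - 11/2) = -353 - 5/2 = -711/2 ≈ -355.50)
V(u) = u²
H = 14770789/4 (H = (((-232 + 1093452) - 521645) + (-711/2)²) + 2994742 = ((1093220 - 521645) + 505521/4) + 2994742 = (571575 + 505521/4) + 2994742 = 2791821/4 + 2994742 = 14770789/4 ≈ 3.6927e+6)
1/H = 1/(14770789/4) = 4/14770789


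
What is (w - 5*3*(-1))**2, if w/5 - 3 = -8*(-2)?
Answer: 12100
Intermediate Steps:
w = 95 (w = 15 + 5*(-8*(-2)) = 15 + 5*16 = 15 + 80 = 95)
(w - 5*3*(-1))**2 = (95 - 5*3*(-1))**2 = (95 - 15*(-1))**2 = (95 + 15)**2 = 110**2 = 12100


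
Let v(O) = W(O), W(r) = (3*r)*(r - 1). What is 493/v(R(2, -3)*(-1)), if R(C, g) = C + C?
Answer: 493/60 ≈ 8.2167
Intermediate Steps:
R(C, g) = 2*C
W(r) = 3*r*(-1 + r) (W(r) = (3*r)*(-1 + r) = 3*r*(-1 + r))
v(O) = 3*O*(-1 + O)
493/v(R(2, -3)*(-1)) = 493/((3*((2*2)*(-1))*(-1 + (2*2)*(-1)))) = 493/((3*(4*(-1))*(-1 + 4*(-1)))) = 493/((3*(-4)*(-1 - 4))) = 493/((3*(-4)*(-5))) = 493/60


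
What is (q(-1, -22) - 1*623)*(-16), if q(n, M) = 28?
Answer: 9520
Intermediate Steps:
(q(-1, -22) - 1*623)*(-16) = (28 - 1*623)*(-16) = (28 - 623)*(-16) = -595*(-16) = 9520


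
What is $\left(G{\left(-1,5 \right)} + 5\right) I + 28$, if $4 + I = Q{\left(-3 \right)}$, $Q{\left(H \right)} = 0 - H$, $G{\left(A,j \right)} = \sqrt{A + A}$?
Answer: $23 - i \sqrt{2} \approx 23.0 - 1.4142 i$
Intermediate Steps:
$G{\left(A,j \right)} = \sqrt{2} \sqrt{A}$ ($G{\left(A,j \right)} = \sqrt{2 A} = \sqrt{2} \sqrt{A}$)
$Q{\left(H \right)} = - H$
$I = -1$ ($I = -4 - -3 = -4 + 3 = -1$)
$\left(G{\left(-1,5 \right)} + 5\right) I + 28 = \left(\sqrt{2} \sqrt{-1} + 5\right) \left(-1\right) + 28 = \left(\sqrt{2} i + 5\right) \left(-1\right) + 28 = \left(i \sqrt{2} + 5\right) \left(-1\right) + 28 = \left(5 + i \sqrt{2}\right) \left(-1\right) + 28 = \left(-5 - i \sqrt{2}\right) + 28 = 23 - i \sqrt{2}$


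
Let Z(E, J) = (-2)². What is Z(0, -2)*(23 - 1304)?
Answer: -5124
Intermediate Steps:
Z(E, J) = 4
Z(0, -2)*(23 - 1304) = 4*(23 - 1304) = 4*(-1281) = -5124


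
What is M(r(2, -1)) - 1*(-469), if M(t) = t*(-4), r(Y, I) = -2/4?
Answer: 471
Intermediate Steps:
r(Y, I) = -½ (r(Y, I) = -2*¼ = -½)
M(t) = -4*t
M(r(2, -1)) - 1*(-469) = -4*(-½) - 1*(-469) = 2 + 469 = 471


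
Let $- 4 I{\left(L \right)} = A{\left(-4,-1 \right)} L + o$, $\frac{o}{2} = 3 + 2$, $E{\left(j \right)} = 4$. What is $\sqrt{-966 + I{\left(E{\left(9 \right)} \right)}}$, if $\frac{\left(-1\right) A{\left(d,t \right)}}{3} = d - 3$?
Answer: $\frac{i \sqrt{3958}}{2} \approx 31.456 i$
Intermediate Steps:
$A{\left(d,t \right)} = 9 - 3 d$ ($A{\left(d,t \right)} = - 3 \left(d - 3\right) = - 3 \left(-3 + d\right) = 9 - 3 d$)
$o = 10$ ($o = 2 \left(3 + 2\right) = 2 \cdot 5 = 10$)
$I{\left(L \right)} = - \frac{5}{2} - \frac{21 L}{4}$ ($I{\left(L \right)} = - \frac{\left(9 - -12\right) L + 10}{4} = - \frac{\left(9 + 12\right) L + 10}{4} = - \frac{21 L + 10}{4} = - \frac{10 + 21 L}{4} = - \frac{5}{2} - \frac{21 L}{4}$)
$\sqrt{-966 + I{\left(E{\left(9 \right)} \right)}} = \sqrt{-966 - \frac{47}{2}} = \sqrt{- \frac{1979}{2}} = \frac{i \sqrt{3958}}{2}$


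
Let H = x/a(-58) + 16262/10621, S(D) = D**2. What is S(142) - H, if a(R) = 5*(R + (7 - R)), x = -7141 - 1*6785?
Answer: 7643003416/371735 ≈ 20560.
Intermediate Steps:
x = -13926 (x = -7141 - 6785 = -13926)
a(R) = 35 (a(R) = 5*7 = 35)
H = -147338876/371735 (H = -13926/35 + 16262/10621 = -147338876/371735 ≈ -396.35)
S(142) - H = 142**2 - 1*(-147338876/371735) = 20164 + 147338876/371735 = 7643003416/371735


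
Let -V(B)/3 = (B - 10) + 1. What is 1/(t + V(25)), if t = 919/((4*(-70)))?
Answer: -280/14359 ≈ -0.019500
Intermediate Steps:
V(B) = 27 - 3*B (V(B) = -3*((B - 10) + 1) = -3*((-10 + B) + 1) = -3*(-9 + B) = 27 - 3*B)
t = -919/280 (t = 919/(-280) = 919*(-1/280) = -919/280 ≈ -3.2821)
1/(t + V(25)) = 1/(-919/280 + (27 - 3*25)) = 1/(-919/280 + (27 - 75)) = 1/(-919/280 - 48) = 1/(-14359/280) = -280/14359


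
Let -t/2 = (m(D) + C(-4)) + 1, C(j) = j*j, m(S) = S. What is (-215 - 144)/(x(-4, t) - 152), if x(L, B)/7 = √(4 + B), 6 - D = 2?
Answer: 1436/657 + 2513*I*√38/24966 ≈ 2.1857 + 0.62049*I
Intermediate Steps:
D = 4 (D = 6 - 1*2 = 6 - 2 = 4)
C(j) = j²
t = -42 (t = -2*((4 + (-4)²) + 1) = -2*((4 + 16) + 1) = -2*(20 + 1) = -2*21 = -42)
x(L, B) = 7*√(4 + B)
(-215 - 144)/(x(-4, t) - 152) = (-215 - 144)/(7*√(4 - 42) - 152) = -359/(7*√(-38) - 152) = -359/(7*(I*√38) - 152) = -359/(7*I*√38 - 152) = -359/(-152 + 7*I*√38)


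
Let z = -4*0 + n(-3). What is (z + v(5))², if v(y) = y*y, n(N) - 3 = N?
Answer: 625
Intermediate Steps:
n(N) = 3 + N
v(y) = y²
z = 0 (z = -4*0 + (3 - 3) = 0 + 0 = 0)
(z + v(5))² = (0 + 5²)² = (0 + 25)² = 25² = 625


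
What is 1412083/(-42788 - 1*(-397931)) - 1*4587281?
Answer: -1629139324100/355143 ≈ -4.5873e+6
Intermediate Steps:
1412083/(-42788 - 1*(-397931)) - 1*4587281 = 1412083/(-42788 + 397931) - 4587281 = 1412083/355143 - 4587281 = -1629139324100/355143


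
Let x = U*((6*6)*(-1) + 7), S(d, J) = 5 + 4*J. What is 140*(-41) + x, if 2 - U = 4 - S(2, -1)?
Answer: -5711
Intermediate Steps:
U = -1 (U = 2 - (4 - (5 + 4*(-1))) = 2 - (4 - (5 - 4)) = 2 - (4 - 1*1) = 2 - (4 - 1) = 2 - 1*3 = 2 - 3 = -1)
x = 29 (x = -((6*6)*(-1) + 7) = -(36*(-1) + 7) = -(-36 + 7) = -1*(-29) = 29)
140*(-41) + x = 140*(-41) + 29 = -5740 + 29 = -5711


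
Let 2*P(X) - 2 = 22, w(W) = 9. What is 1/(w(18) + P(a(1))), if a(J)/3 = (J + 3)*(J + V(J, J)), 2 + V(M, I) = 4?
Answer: 1/21 ≈ 0.047619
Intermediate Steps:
V(M, I) = 2 (V(M, I) = -2 + 4 = 2)
a(J) = 3*(2 + J)*(3 + J) (a(J) = 3*((J + 3)*(J + 2)) = 3*((3 + J)*(2 + J)) = 3*((2 + J)*(3 + J)) = 3*(2 + J)*(3 + J))
P(X) = 12 (P(X) = 1 + (1/2)*22 = 1 + 11 = 12)
1/(w(18) + P(a(1))) = 1/(9 + 12) = 1/21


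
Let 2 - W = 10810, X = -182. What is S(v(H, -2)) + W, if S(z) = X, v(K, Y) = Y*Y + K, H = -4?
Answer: -10990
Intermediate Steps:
v(K, Y) = K + Y**2 (v(K, Y) = Y**2 + K = K + Y**2)
W = -10808 (W = 2 - 1*10810 = 2 - 10810 = -10808)
S(z) = -182
S(v(H, -2)) + W = -182 - 10808 = -10990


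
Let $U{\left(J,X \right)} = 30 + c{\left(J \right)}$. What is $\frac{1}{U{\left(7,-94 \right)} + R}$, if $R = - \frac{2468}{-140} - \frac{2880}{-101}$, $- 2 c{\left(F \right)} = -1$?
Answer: $\frac{7070}{541869} \approx 0.013047$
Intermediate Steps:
$c{\left(F \right)} = \frac{1}{2}$ ($c{\left(F \right)} = \left(- \frac{1}{2}\right) \left(-1\right) = \frac{1}{2}$)
$U{\left(J,X \right)} = \frac{61}{2}$ ($U{\left(J,X \right)} = 30 + \frac{1}{2} = \frac{61}{2}$)
$R = \frac{163117}{3535}$ ($R = \left(-2468\right) \left(- \frac{1}{140}\right) - - \frac{2880}{101} = \frac{617}{35} + \frac{2880}{101} = \frac{163117}{3535} \approx 46.143$)
$\frac{1}{U{\left(7,-94 \right)} + R} = \frac{1}{\frac{61}{2} + \frac{163117}{3535}} = \frac{1}{\frac{541869}{7070}} = \frac{7070}{541869}$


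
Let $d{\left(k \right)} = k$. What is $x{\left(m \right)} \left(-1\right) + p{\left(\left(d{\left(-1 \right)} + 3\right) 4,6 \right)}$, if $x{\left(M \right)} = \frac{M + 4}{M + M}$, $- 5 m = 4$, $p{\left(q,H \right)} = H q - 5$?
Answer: $45$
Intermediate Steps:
$p{\left(q,H \right)} = -5 + H q$
$m = - \frac{4}{5}$ ($m = \left(- \frac{1}{5}\right) 4 = - \frac{4}{5} \approx -0.8$)
$x{\left(M \right)} = \frac{4 + M}{2 M}$
$x{\left(m \right)} \left(-1\right) + p{\left(\left(d{\left(-1 \right)} + 3\right) 4,6 \right)} = \frac{4 - \frac{4}{5}}{2 \left(- \frac{4}{5}\right)} \left(-1\right) - \left(5 - 6 \left(-1 + 3\right) 4\right) = \frac{1}{2} \left(- \frac{5}{4}\right) \frac{16}{5} \left(-1\right) - \left(5 - 6 \cdot 2 \cdot 4\right) = \left(-2\right) \left(-1\right) + \left(-5 + 6 \cdot 8\right) = 2 + \left(-5 + 48\right) = 2 + 43 = 45$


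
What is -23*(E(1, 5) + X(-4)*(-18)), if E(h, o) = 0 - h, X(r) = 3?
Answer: 1265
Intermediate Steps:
E(h, o) = -h
-23*(E(1, 5) + X(-4)*(-18)) = -23*(-1*1 + 3*(-18)) = -23*(-1 - 54) = -23*(-55) = 1265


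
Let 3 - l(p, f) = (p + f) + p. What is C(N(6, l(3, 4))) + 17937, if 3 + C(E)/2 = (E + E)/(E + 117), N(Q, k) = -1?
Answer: 519998/29 ≈ 17931.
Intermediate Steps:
l(p, f) = 3 - f - 2*p (l(p, f) = 3 - ((p + f) + p) = 3 - ((f + p) + p) = 3 - (f + 2*p) = 3 + (-f - 2*p) = 3 - f - 2*p)
C(E) = -6 + 4*E/(117 + E) (C(E) = -6 + 2*((E + E)/(E + 117)) = -6 + 2*((2*E)/(117 + E)) = -6 + 2*(2*E/(117 + E)) = -6 + 4*E/(117 + E))
C(N(6, l(3, 4))) + 17937 = 2*(-351 - 1*(-1))/(117 - 1) + 17937 = 2*(-351 + 1)/116 + 17937 = 2*(1/116)*(-350) + 17937 = -175/29 + 17937 = 519998/29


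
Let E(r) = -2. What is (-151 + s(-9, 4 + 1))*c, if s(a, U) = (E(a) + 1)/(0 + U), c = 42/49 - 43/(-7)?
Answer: -5292/5 ≈ -1058.4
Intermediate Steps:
c = 7 (c = 42*(1/49) - 43*(-1/7) = 6/7 + 43/7 = 7)
s(a, U) = -1/U (s(a, U) = (-2 + 1)/(0 + U) = -1/U)
(-151 + s(-9, 4 + 1))*c = (-151 - 1/(4 + 1))*7 = (-151 - 1/5)*7 = -756/5*7 = -5292/5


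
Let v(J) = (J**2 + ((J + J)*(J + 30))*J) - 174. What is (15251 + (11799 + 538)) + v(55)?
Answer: 544689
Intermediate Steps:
v(J) = -174 + J**2 + 2*J**2*(30 + J) (v(J) = (J**2 + ((2*J)*(30 + J))*J) - 174 = (J**2 + (2*J*(30 + J))*J) - 174 = (J**2 + 2*J**2*(30 + J)) - 174 = -174 + J**2 + 2*J**2*(30 + J))
(15251 + (11799 + 538)) + v(55) = (15251 + (11799 + 538)) + (-174 + 2*55**3 + 61*55**2) = (15251 + 12337) + (-174 + 2*166375 + 61*3025) = 27588 + (-174 + 332750 + 184525) = 27588 + 517101 = 544689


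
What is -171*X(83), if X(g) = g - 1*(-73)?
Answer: -26676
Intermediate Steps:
X(g) = 73 + g (X(g) = g + 73 = 73 + g)
-171*X(83) = -171*(73 + 83) = -171*156 = -26676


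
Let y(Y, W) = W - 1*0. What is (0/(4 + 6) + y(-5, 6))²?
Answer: 36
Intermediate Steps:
y(Y, W) = W (y(Y, W) = W + 0 = W)
(0/(4 + 6) + y(-5, 6))² = (0/(4 + 6) + 6)² = (0/10 + 6)² = ((⅒)*0 + 6)² = (0 + 6)² = 6² = 36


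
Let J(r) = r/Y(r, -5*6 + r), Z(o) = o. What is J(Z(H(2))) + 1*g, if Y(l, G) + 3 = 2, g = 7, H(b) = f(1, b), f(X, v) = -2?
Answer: 9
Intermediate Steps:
H(b) = -2
Y(l, G) = -1 (Y(l, G) = -3 + 2 = -1)
J(r) = -r (J(r) = r/(-1) = r*(-1) = -r)
J(Z(H(2))) + 1*g = -1*(-2) + 1*7 = 2 + 7 = 9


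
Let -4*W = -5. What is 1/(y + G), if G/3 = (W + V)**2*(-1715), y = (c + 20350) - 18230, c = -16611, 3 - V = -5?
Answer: -16/7275361 ≈ -2.1992e-6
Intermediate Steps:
V = 8 (V = 3 - 1*(-5) = 3 + 5 = 8)
W = 5/4 (W = -1/4*(-5) = 5/4 ≈ 1.2500)
y = -14491 (y = (-16611 + 20350) - 18230 = 3739 - 18230 = -14491)
G = -7043505/16 (G = 3*((5/4 + 8)**2*(-1715)) = 3*((37/4)**2*(-1715)) = 3*((1369/16)*(-1715)) = 3*(-2347835/16) = -7043505/16 ≈ -4.4022e+5)
1/(y + G) = 1/(-14491 - 7043505/16) = 1/(-7275361/16) = -16/7275361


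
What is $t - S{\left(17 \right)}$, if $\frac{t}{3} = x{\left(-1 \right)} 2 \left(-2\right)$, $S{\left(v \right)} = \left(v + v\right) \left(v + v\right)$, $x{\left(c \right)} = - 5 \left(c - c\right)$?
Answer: $-1156$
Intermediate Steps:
$x{\left(c \right)} = 0$ ($x{\left(c \right)} = \left(-5\right) 0 = 0$)
$S{\left(v \right)} = 4 v^{2}$ ($S{\left(v \right)} = 2 v 2 v = 4 v^{2}$)
$t = 0$ ($t = 3 \cdot 0 \cdot 2 \left(-2\right) = 3 \cdot 0 \left(-2\right) = 3 \cdot 0 = 0$)
$t - S{\left(17 \right)} = 0 - 4 \cdot 17^{2} = 0 - 4 \cdot 289 = 0 - 1156 = -1156$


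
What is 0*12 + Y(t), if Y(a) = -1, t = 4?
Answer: -1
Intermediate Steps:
0*12 + Y(t) = 0*12 - 1 = 0 - 1 = -1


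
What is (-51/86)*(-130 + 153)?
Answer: -1173/86 ≈ -13.640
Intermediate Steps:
(-51/86)*(-130 + 153) = -51*1/86*23 = -51/86*23 = -1173/86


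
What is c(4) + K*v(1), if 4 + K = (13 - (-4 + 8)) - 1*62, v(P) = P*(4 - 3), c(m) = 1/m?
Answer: -227/4 ≈ -56.750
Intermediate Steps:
v(P) = P (v(P) = P*1 = P)
K = -57 (K = -4 + ((13 - (-4 + 8)) - 1*62) = -4 + ((13 - 1*4) - 62) = -4 + ((13 - 4) - 62) = -4 + (9 - 62) = -4 - 53 = -57)
c(4) + K*v(1) = 1/4 - 57*1 = ¼ - 57 = -227/4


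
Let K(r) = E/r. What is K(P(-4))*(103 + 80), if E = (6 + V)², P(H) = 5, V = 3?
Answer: 14823/5 ≈ 2964.6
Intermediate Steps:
E = 81 (E = (6 + 3)² = 9² = 81)
K(r) = 81/r
K(P(-4))*(103 + 80) = (81/5)*(103 + 80) = (81*(⅕))*183 = (81/5)*183 = 14823/5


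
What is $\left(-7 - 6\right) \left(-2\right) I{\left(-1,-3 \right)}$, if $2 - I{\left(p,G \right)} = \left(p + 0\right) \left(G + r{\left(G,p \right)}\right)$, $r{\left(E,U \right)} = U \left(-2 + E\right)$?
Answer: $104$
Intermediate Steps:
$I{\left(p,G \right)} = 2 - p \left(G + p \left(-2 + G\right)\right)$ ($I{\left(p,G \right)} = 2 - \left(p + 0\right) \left(G + p \left(-2 + G\right)\right) = 2 - p \left(G + p \left(-2 + G\right)\right)$)
$\left(-7 - 6\right) \left(-2\right) I{\left(-1,-3 \right)} = \left(-7 - 6\right) \left(-2\right) \left(2 + \left(-1\right)^{2} \left(2 - -3\right) - \left(-3\right) \left(-1\right)\right) = \left(-7 - 6\right) \left(-2\right) \left(2 + 1 \left(2 + 3\right) - 3\right) = \left(-13\right) \left(-2\right) \left(2 + 1 \cdot 5 - 3\right) = 26 \left(2 + 5 - 3\right) = 26 \cdot 4 = 104$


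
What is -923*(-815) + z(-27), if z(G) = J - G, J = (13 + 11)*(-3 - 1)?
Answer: 752176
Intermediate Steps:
J = -96 (J = 24*(-4) = -96)
z(G) = -96 - G
-923*(-815) + z(-27) = -923*(-815) + (-96 - 1*(-27)) = 752245 + (-96 + 27) = 752245 - 69 = 752176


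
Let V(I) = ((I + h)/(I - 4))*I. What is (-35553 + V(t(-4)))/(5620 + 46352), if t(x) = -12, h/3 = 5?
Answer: -47401/69296 ≈ -0.68404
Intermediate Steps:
h = 15 (h = 3*5 = 15)
V(I) = I*(15 + I)/(-4 + I) (V(I) = ((I + 15)/(I - 4))*I = ((15 + I)/(-4 + I))*I = I*(15 + I)/(-4 + I))
(-35553 + V(t(-4)))/(5620 + 46352) = (-35553 - 12*(15 - 12)/(-4 - 12))/(5620 + 46352) = (-35553 - 12*3/(-16))/51972 = (-35553 - 12*(-1/16)*3)*(1/51972) = (-35553 + 9/4)*(1/51972) = -142203/4*1/51972 = -47401/69296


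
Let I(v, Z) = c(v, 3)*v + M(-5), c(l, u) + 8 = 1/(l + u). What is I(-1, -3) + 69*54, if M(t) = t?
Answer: 7457/2 ≈ 3728.5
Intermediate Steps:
c(l, u) = -8 + 1/(l + u)
I(v, Z) = -5 + v*(-23 - 8*v)/(3 + v) (I(v, Z) = ((1 - 8*v - 8*3)/(v + 3))*v - 5 = ((1 - 8*v - 24)/(3 + v))*v - 5 = ((-23 - 8*v)/(3 + v))*v - 5 = v*(-23 - 8*v)/(3 + v) - 5 = -5 + v*(-23 - 8*v)/(3 + v))
I(-1, -3) + 69*54 = (-15 - 28*(-1) - 8*(-1)²)/(3 - 1) + 69*54 = (-15 + 28 - 8*1)/2 + 3726 = (-15 + 28 - 8)/2 + 3726 = (½)*5 + 3726 = 5/2 + 3726 = 7457/2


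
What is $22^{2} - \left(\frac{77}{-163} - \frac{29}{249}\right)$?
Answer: $\frac{19668008}{40587} \approx 484.59$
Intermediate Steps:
$22^{2} - \left(\frac{77}{-163} - \frac{29}{249}\right) = 484 - \left(77 \left(- \frac{1}{163}\right) - \frac{29}{249}\right) = 484 - \left(- \frac{77}{163} - \frac{29}{249}\right) = 484 - - \frac{23900}{40587} = 484 + \frac{23900}{40587} = \frac{19668008}{40587}$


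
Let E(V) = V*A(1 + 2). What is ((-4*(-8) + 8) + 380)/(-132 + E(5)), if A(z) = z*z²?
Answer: 140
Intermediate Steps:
A(z) = z³
E(V) = 27*V (E(V) = V*(1 + 2)³ = V*3³ = V*27 = 27*V)
((-4*(-8) + 8) + 380)/(-132 + E(5)) = ((-4*(-8) + 8) + 380)/(-132 + 27*5) = ((32 + 8) + 380)/(-132 + 135) = (40 + 380)/3 = 420*(⅓) = 140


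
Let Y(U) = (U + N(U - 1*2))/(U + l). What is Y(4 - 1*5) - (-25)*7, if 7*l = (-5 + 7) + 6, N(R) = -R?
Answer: 189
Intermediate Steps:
l = 8/7 (l = ((-5 + 7) + 6)/7 = (2 + 6)/7 = (⅐)*8 = 8/7 ≈ 1.1429)
Y(U) = 2/(8/7 + U) (Y(U) = (U - (U - 1*2))/(U + 8/7) = (U - (U - 2))/(8/7 + U) = (U - (-2 + U))/(8/7 + U) = (U + (2 - U))/(8/7 + U) = 2/(8/7 + U))
Y(4 - 1*5) - (-25)*7 = 14/(8 + 7*(4 - 1*5)) - (-25)*7 = 14/(8 + 7*(4 - 5)) - 1*(-175) = 14/(8 + 7*(-1)) + 175 = 14/(8 - 7) + 175 = 14/1 + 175 = 14*1 + 175 = 14 + 175 = 189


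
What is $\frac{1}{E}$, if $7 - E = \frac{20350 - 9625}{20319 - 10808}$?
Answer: $\frac{9511}{55852} \approx 0.17029$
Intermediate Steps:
$E = \frac{55852}{9511}$ ($E = 7 - \frac{20350 - 9625}{20319 - 10808} = 7 - \frac{10725}{9511} = \frac{55852}{9511} \approx 5.8724$)
$\frac{1}{E} = \frac{1}{\frac{55852}{9511}} = \frac{9511}{55852}$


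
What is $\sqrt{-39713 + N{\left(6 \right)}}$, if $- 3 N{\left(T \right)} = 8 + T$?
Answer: $\frac{i \sqrt{357459}}{3} \approx 199.29 i$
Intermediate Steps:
$N{\left(T \right)} = - \frac{8}{3} - \frac{T}{3}$ ($N{\left(T \right)} = - \frac{8 + T}{3} = - \frac{8}{3} - \frac{T}{3}$)
$\sqrt{-39713 + N{\left(6 \right)}} = \sqrt{-39713 - \frac{14}{3}} = \sqrt{- \frac{119153}{3}} = \frac{i \sqrt{357459}}{3}$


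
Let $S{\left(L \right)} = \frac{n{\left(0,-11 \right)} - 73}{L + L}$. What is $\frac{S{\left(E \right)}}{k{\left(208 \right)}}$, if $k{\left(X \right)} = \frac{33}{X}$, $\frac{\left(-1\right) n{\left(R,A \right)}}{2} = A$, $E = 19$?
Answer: $- \frac{1768}{209} \approx -8.4593$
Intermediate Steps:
$n{\left(R,A \right)} = - 2 A$
$S{\left(L \right)} = - \frac{51}{2 L}$ ($S{\left(L \right)} = \frac{\left(-2\right) \left(-11\right) - 73}{L + L} = \frac{22 - 73}{2 L} = - 51 \frac{1}{2 L} = - \frac{51}{2 L}$)
$\frac{S{\left(E \right)}}{k{\left(208 \right)}} = \frac{\left(- \frac{51}{2}\right) \frac{1}{19}}{33 \cdot \frac{1}{208}} = - \frac{51}{38 \cdot \frac{33}{208}} = \left(- \frac{51}{38}\right) \frac{208}{33} = - \frac{1768}{209}$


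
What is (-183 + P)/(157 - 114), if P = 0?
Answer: -183/43 ≈ -4.2558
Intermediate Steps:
(-183 + P)/(157 - 114) = (-183 + 0)/(157 - 114) = -183/43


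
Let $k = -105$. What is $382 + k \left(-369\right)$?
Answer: $39127$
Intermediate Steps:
$382 + k \left(-369\right) = 382 - -38745 = 382 + 38745 = 39127$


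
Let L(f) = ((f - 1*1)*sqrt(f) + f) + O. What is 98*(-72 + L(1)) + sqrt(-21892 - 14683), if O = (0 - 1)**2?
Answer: -6860 + 5*I*sqrt(1463) ≈ -6860.0 + 191.25*I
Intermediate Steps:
O = 1 (O = (-1)**2 = 1)
L(f) = 1 + f + sqrt(f)*(-1 + f) (L(f) = ((f - 1*1)*sqrt(f) + f) + 1 = ((f - 1)*sqrt(f) + f) + 1 = ((-1 + f)*sqrt(f) + f) + 1 = (sqrt(f)*(-1 + f) + f) + 1 = (f + sqrt(f)*(-1 + f)) + 1 = 1 + f + sqrt(f)*(-1 + f))
98*(-72 + L(1)) + sqrt(-21892 - 14683) = 98*(-72 + (1 + 1 + 1**(3/2) - sqrt(1))) + sqrt(-21892 - 14683) = 98*(-72 + (1 + 1 + 1 - 1*1)) + sqrt(-36575) = 98*(-72 + (1 + 1 + 1 - 1)) + 5*I*sqrt(1463) = 98*(-72 + 2) + 5*I*sqrt(1463) = 98*(-70) + 5*I*sqrt(1463) = -6860 + 5*I*sqrt(1463)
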